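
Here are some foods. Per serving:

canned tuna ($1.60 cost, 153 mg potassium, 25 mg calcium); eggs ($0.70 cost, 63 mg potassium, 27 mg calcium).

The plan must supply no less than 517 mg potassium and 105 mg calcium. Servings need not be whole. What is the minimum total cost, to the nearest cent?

Minimising a linear cost over {potassium ≥ 517, calcium ≥ 105, servings ≥ 0} — the optimum is at a vertex, using one or two foods.
canned tuna only: max(517/153, 105/25) = 4.2 servings → $6.72.
eggs only: max(517/63, 105/27) = 8.206 servings → $5.74.
canned tuna + eggs with both tight: 2.873 servings and 1.228 servings → $5.46.
So the least-cost plan costs $5.46.

$5.46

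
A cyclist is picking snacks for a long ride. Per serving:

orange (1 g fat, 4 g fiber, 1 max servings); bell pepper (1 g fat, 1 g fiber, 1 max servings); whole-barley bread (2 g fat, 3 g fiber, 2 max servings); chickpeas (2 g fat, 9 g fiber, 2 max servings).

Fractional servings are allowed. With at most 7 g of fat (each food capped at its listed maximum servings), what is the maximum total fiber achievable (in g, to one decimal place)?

25.0 g

Fiber per g fat: chickpeas 4.5, orange 4, whole-barley bread 1.5, bell pepper 1.
Take 2 servings of chickpeas: uses 4 g fat, +18.0 g fiber (running total 18.0 g).
Take 1 serving of orange: uses 1 g fat, +4.0 g fiber (running total 22.0 g).
Take 1 serving of whole-barley bread: uses 2 g fat, +3.0 g fiber (running total 25.0 g).
Greedy by best ratio exhausts the fat allowance optimally: 25.0 g.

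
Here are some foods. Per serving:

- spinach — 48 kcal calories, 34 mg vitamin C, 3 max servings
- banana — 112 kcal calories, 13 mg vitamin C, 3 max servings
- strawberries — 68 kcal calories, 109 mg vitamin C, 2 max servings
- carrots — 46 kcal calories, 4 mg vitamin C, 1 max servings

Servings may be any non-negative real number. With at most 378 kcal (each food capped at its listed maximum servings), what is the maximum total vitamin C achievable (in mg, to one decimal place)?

331.4 mg

Vitamin C per kcal: strawberries 1.603, spinach 0.7083, banana 0.1161, carrots 0.08696.
Take 2 servings of strawberries: uses 136 kcal, +218.0 mg vitamin C (running total 218.0 mg).
Take 3 servings of spinach: uses 144 kcal, +102.0 mg vitamin C (running total 320.0 mg).
Take 0.875 servings of banana: uses 98 kcal, +11.4 mg vitamin C (running total 331.4 mg).
Greedy by best ratio exhausts the calories allowance optimally: 331.4 mg.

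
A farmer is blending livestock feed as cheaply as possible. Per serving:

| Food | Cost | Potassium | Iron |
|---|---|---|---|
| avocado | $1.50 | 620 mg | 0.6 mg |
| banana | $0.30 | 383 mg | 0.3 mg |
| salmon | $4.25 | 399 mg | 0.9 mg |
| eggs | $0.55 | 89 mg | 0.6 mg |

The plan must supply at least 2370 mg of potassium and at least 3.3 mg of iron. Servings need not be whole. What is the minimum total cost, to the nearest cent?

$3.16

A basic optimal solution has at most two foods positive. Try each food alone and each pair with both targets met exactly.
avocado only: max(2370/620, 3.3/0.6) = 5.5 servings → $8.25.
banana only: max(2370/383, 3.3/0.3) = 11 servings → $3.30.
salmon only: max(2370/399, 3.3/0.9) = 5.94 servings → $25.24.
eggs only: max(2370/89, 3.3/0.6) = 26.63 servings → $14.65.
avocado + banana: the both-tight solution has a negative serving — not a feasible corner.
avocado + salmon with both tight: 2.562 servings and 1.959 servings → $12.17.
avocado + eggs with both tight: 3.541 servings and 1.959 servings → $6.39.
banana + salmon with both tight: 3.628 servings and 2.457 servings → $11.53.
banana + eggs with both tight: 5.555 servings and 2.722 servings → $3.16.
salmon + eggs with both targets exact would need a negative amount; discard.
The minimum over all feasible corners is $3.16.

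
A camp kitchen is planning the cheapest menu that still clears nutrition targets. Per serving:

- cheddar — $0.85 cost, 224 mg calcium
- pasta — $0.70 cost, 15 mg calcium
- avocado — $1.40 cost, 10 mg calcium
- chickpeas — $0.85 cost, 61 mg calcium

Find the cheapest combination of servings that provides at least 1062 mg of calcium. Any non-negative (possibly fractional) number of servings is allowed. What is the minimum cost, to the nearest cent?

Cost per mg of calcium: cheddar $0.0038, chickpeas $0.0139, pasta $0.0467, avocado $0.1400.
With no serving limits, use only cheddar: 1062 mg / 224 mg = 4.741 servings × $0.85 = $4.03.

$4.03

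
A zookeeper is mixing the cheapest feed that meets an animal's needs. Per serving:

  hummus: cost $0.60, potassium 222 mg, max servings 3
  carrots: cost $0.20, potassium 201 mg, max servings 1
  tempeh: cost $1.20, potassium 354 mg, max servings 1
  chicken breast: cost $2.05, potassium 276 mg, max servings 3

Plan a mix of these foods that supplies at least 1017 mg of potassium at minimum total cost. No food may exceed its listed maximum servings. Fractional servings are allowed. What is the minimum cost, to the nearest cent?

$2.51

Cost per mg of potassium: carrots $0.0010, hummus $0.0027, tempeh $0.0034, chicken breast $0.0074.
Take 1 serving of carrots: +201.0 mg potassium for $0.20 (total $0.20, still need 816.0 mg).
Take 3 servings of hummus: +666.0 mg potassium for $1.80 (total $2.00, still need 150.0 mg).
Take 0.4237 servings of tempeh: +150.0 mg potassium for $0.51 (total $2.51, still need 0.0 mg).
Greedy by cheapest-per-mg is optimal for a single linear constraint, so the minimum cost is $2.51.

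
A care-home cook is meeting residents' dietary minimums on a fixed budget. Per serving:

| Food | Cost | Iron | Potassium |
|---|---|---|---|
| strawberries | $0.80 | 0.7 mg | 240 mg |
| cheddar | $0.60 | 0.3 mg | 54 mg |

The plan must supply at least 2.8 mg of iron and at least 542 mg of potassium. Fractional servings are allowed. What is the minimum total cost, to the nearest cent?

Minimising a linear cost over {iron ≥ 2.8, potassium ≥ 542, servings ≥ 0} — the optimum is at a vertex, using one or two foods.
strawberries only: max(2.8/0.7, 542/240) = 4 servings → $3.20.
cheddar only: max(2.8/0.3, 542/54) = 10.04 servings → $6.02.
strawberries + cheddar with both tight: 0.3333 servings and 8.556 servings → $5.40.
So the least-cost plan costs $3.20.

$3.20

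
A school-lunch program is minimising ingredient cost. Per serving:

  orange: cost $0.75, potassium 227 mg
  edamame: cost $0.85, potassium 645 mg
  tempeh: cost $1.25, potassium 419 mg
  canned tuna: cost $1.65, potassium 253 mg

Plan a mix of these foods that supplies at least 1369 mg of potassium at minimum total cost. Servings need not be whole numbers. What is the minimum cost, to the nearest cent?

Cost per mg of potassium: edamame $0.0013, tempeh $0.0030, orange $0.0033, canned tuna $0.0065.
With no serving limits, use only edamame: 1369 mg / 645 mg = 2.122 servings × $0.85 = $1.80.

$1.80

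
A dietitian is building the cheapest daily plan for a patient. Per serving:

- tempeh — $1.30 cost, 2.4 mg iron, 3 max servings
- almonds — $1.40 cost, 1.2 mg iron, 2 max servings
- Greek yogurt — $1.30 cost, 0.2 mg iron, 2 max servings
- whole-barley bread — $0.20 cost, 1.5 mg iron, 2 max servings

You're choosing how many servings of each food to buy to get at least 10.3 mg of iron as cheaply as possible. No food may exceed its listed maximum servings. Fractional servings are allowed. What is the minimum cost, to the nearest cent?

$4.42

Cost per mg of iron: whole-barley bread $0.1333, tempeh $0.5417, almonds $1.1667, Greek yogurt $6.5000.
Take 2 servings of whole-barley bread: +3.0 mg iron for $0.40 (total $0.40, still need 7.3 mg).
Take 3 servings of tempeh: +7.2 mg iron for $3.90 (total $4.30, still need 0.1 mg).
Take 0.08333 servings of almonds: +0.1 mg iron for $0.12 (total $4.42, still need 0.0 mg).
Greedy by cheapest-per-mg is optimal for a single linear constraint, so the minimum cost is $4.42.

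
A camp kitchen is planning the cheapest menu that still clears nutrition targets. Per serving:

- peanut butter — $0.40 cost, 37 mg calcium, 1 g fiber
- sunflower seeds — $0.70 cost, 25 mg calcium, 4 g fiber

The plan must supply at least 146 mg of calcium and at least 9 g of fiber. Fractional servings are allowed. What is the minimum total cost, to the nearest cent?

Compare the cost at each extreme point of the feasible region.
peanut butter only: max(146/37, 9/1) = 9 servings → $3.60.
sunflower seeds only: max(146/25, 9/4) = 5.84 servings → $4.09.
peanut butter + sunflower seeds with both tight: 2.919 servings and 1.52 servings → $2.23.
The minimum over all feasible corners is $2.23.

$2.23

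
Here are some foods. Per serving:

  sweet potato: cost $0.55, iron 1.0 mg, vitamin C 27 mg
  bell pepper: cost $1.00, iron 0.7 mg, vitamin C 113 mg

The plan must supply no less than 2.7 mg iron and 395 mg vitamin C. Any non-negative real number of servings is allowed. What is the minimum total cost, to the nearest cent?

$3.59

For a min-cost LP with two ≥-constraints, a basic feasible solution has at most two positive variables.
sweet potato only: max(2.7/1.0, 395/27) = 14.63 servings → $8.05.
bell pepper only: max(2.7/0.7, 395/113) = 3.857 servings → $3.86.
sweet potato + bell pepper with both tight: 0.3039 servings and 3.423 servings → $3.59.
The minimum over all feasible corners is $3.59.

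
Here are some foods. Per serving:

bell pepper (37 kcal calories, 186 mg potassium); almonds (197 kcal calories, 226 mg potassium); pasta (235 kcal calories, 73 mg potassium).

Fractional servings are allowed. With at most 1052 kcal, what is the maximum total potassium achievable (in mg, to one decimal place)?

5288.4 mg

Potassium per kcal: bell pepper 5.027, almonds 1.147, pasta 0.3106.
With no serving limits, spend the whole calories allowance on bell pepper: 1052 kcal / 37 kcal × 186 mg = 5288.4 mg.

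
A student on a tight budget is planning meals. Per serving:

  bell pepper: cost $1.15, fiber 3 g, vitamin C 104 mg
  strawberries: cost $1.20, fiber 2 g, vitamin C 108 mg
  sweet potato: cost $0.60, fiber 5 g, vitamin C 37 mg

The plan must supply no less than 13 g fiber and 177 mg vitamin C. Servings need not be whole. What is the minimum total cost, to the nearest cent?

$2.34

Minimising a linear cost over {fiber ≥ 13, vitamin C ≥ 177, servings ≥ 0} — the optimum is at a vertex, using one or two foods.
bell pepper only: max(13/3, 177/104) = 4.333 servings → $4.98.
strawberries only: max(13/2, 177/108) = 6.5 servings → $7.80.
sweet potato only: max(13/5, 177/37) = 4.784 servings → $2.87.
bell pepper + strawberries: the both-tight solution has a negative serving — not a feasible corner.
bell pepper + sweet potato with both tight: 0.9878 servings and 2.007 servings → $2.34.
strawberries + sweet potato with both tight: 0.867 servings and 2.253 servings → $2.39.
The minimum over all feasible corners is $2.34.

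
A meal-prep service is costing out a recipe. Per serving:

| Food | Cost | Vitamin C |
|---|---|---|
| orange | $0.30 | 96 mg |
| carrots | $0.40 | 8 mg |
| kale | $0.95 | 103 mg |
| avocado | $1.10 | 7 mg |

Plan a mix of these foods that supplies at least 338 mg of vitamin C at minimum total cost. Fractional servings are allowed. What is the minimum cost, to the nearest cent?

$1.06

Cost per mg of vitamin C: orange $0.0031, kale $0.0092, carrots $0.0500, avocado $0.1571.
With no serving limits, use only orange: 338 mg / 96 mg = 3.521 servings × $0.30 = $1.06.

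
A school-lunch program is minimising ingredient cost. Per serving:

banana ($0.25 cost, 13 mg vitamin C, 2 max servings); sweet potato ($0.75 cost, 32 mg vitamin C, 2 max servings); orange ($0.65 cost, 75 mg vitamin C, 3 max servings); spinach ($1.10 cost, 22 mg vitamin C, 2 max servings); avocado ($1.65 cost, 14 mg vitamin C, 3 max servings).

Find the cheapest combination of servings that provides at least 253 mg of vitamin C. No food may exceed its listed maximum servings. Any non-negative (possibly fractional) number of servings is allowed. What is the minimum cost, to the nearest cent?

Cost per mg of vitamin C: orange $0.0087, banana $0.0192, sweet potato $0.0234, spinach $0.0500, avocado $0.1179.
Take 3 servings of orange: +225.0 mg vitamin C for $1.95 (total $1.95, still need 28.0 mg).
Take 2 servings of banana: +26.0 mg vitamin C for $0.50 (total $2.45, still need 2.0 mg).
Take 0.0625 servings of sweet potato: +2.0 mg vitamin C for $0.05 (total $2.50, still need 0.0 mg).
Greedy by cheapest-per-mg is optimal for a single linear constraint, so the minimum cost is $2.50.

$2.50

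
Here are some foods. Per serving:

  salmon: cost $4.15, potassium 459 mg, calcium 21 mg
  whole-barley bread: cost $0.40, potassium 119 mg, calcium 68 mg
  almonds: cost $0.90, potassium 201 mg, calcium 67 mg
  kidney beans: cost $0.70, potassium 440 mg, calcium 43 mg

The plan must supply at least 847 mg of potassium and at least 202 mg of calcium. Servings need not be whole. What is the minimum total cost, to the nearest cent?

The cheapest plan sits at a corner of the feasible region — with two constraints it uses at most two foods.
salmon only: max(847/459, 202/21) = 9.619 servings → $39.92.
whole-barley bread only: max(847/119, 202/68) = 7.118 servings → $2.85.
almonds only: max(847/201, 202/67) = 4.214 servings → $3.79.
kidney beans only: max(847/440, 202/43) = 4.698 servings → $3.29.
salmon + whole-barley bread with both tight: 1.169 servings and 2.61 servings → $5.89.
salmon + almonds with both tight: 0.6086 servings and 2.824 servings → $5.07.
salmon + kidney beans: intersection lies outside the first quadrant.
whole-barley bread + almonds: intersection lies outside the first quadrant.
whole-barley bread + kidney beans with both tight: 2.115 servings and 1.353 servings → $1.79.
almonds + kidney beans with both tight: 2.518 servings and 0.7749 servings → $2.81.
So the least-cost plan costs $1.79.

$1.79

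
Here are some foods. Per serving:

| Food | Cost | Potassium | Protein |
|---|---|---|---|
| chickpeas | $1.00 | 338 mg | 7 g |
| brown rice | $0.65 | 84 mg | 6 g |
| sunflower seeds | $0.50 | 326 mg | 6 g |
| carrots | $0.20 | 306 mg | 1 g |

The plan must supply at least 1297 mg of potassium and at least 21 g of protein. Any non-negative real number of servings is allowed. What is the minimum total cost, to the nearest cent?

$1.82

Check every corner: each single food scaled to meet both minima, and each pair solved so both constraints bind.
chickpeas only: max(1297/338, 21/7) = 3.837 servings → $3.84.
brown rice only: max(1297/84, 21/6) = 15.44 servings → $10.04.
sunflower seeds only: max(1297/326, 21/6) = 3.979 servings → $1.99.
carrots only: max(1297/306, 21/1) = 21 servings → $4.20.
chickpeas + brown rice with both targets exact would need a negative amount; discard.
chickpeas + sunflower seeds: the both-tight solution has a negative serving — not a feasible corner.
chickpeas + carrots with both tight: 2.843 servings and 1.098 servings → $3.06.
brown rice + sunflower seeds with both targets exact would need a negative amount; discard.
brown rice + carrots with both tight: 2.928 servings and 3.435 servings → $2.59.
sunflower seeds + carrots with both tight: 3.397 servings and 0.6199 servings → $1.82.
Cheapest feasible corner: $1.82.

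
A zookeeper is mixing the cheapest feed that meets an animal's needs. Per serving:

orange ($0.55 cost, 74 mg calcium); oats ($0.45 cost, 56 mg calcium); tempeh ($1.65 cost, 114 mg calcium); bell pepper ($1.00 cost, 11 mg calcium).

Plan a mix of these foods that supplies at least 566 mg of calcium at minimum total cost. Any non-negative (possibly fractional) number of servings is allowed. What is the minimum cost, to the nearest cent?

$4.21

Cost per mg of calcium: orange $0.0074, oats $0.0080, tempeh $0.0145, bell pepper $0.0909.
With no serving limits, use only orange: 566 mg / 74 mg = 7.649 servings × $0.55 = $4.21.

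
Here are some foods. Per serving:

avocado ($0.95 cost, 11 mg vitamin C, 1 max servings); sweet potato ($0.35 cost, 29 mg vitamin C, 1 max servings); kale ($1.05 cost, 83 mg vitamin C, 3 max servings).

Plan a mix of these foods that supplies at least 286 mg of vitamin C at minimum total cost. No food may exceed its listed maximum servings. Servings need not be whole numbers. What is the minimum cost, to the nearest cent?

Cost per mg of vitamin C: sweet potato $0.0121, kale $0.0127, avocado $0.0864.
Take 1 serving of sweet potato: +29.0 mg vitamin C for $0.35 (total $0.35, still need 257.0 mg).
Take 3 servings of kale: +249.0 mg vitamin C for $3.15 (total $3.50, still need 8.0 mg).
Take 0.7273 servings of avocado: +8.0 mg vitamin C for $0.69 (total $4.19, still need 0.0 mg).
Greedy by cheapest-per-mg is optimal for a single linear constraint, so the minimum cost is $4.19.

$4.19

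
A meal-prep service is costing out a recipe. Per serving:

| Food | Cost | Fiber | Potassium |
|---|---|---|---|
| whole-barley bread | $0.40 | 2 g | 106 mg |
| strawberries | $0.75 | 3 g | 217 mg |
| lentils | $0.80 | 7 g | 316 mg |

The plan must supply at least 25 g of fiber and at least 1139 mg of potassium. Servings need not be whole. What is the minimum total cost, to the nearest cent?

$2.88

This is a tiny linear program; its minimum lies at a vertex of the feasible set. List the vertices and price them.
whole-barley bread only: max(25/2, 1139/106) = 12.5 servings → $5.00.
strawberries only: max(25/3, 1139/217) = 8.333 servings → $6.25.
lentils only: max(25/7, 1139/316) = 3.604 servings → $2.88.
whole-barley bread + strawberries: the both-tight solution has a negative serving — not a feasible corner.
whole-barley bread + lentils with both tight: 0.6636 servings and 3.382 servings → $2.97.
strawberries + lentils with both tight: 0.1278 servings and 3.517 servings → $2.91.
Cheapest feasible corner: $2.88.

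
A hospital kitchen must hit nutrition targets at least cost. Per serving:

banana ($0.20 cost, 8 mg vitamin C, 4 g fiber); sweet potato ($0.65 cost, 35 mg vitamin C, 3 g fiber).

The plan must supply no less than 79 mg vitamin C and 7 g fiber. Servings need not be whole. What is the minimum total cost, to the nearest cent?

A basic optimal solution has at most two foods positive. Try each food alone and each pair with both targets met exactly.
banana only: max(79/8, 7/4) = 9.875 servings → $1.98.
sweet potato only: max(79/35, 7/3) = 2.333 servings → $1.52.
banana + sweet potato with both tight: 0.06897 servings and 2.241 servings → $1.47.
So the least-cost plan costs $1.47.

$1.47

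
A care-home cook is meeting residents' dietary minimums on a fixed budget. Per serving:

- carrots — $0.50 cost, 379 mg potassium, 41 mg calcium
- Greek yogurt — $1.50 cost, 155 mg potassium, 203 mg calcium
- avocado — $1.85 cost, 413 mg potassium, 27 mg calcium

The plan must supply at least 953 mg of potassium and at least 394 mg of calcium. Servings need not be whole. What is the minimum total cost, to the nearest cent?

carrots only: max(953/379, 394/41) = 9.61 servings → $4.80.
Greek yogurt only: max(953/155, 394/203) = 6.148 servings → $9.22.
avocado only: max(953/413, 394/27) = 14.59 servings → $27.00.
carrots + Greek yogurt with both tight: 1.876 servings and 1.562 servings → $3.28.
carrots + avocado with both targets exact would need a negative amount; discard.
Greek yogurt + avocado with both tight: 1.72 servings and 1.662 servings → $5.65.
So the least-cost plan costs $3.28.

$3.28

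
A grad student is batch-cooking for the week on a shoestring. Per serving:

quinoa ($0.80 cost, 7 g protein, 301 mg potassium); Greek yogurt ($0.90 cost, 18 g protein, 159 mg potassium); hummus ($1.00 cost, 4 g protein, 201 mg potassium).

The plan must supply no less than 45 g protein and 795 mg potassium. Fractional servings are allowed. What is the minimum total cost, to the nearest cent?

A basic optimal solution has at most two foods positive. Try each food alone and each pair with both targets met exactly.
quinoa only: max(45/7, 795/301) = 6.429 servings → $5.14.
Greek yogurt only: max(45/18, 795/159) = 5 servings → $4.50.
hummus only: max(45/4, 795/201) = 11.25 servings → $11.25.
quinoa + Greek yogurt with both tight: 1.662 servings and 1.854 servings → $3.00.
quinoa + hummus: intersection lies outside the first quadrant.
Greek yogurt + hummus with both tight: 1.967 servings and 2.399 servings → $4.17.
The minimum over all feasible corners is $3.00.

$3.00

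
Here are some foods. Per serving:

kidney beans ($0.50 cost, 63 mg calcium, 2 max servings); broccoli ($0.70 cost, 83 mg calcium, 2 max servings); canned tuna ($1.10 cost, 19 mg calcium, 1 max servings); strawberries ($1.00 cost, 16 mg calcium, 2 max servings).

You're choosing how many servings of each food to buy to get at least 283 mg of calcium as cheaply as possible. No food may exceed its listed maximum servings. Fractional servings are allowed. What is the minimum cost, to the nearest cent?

$2.32

Cost per mg of calcium: kidney beans $0.0079, broccoli $0.0084, canned tuna $0.0579, strawberries $0.0625.
Take 2 servings of kidney beans: +126.0 mg calcium for $1.00 (total $1.00, still need 157.0 mg).
Take 1.892 servings of broccoli: +157.0 mg calcium for $1.32 (total $2.32, still need 0.0 mg).
Filling from the cheapest source first is optimal under one linear minimum: $2.32.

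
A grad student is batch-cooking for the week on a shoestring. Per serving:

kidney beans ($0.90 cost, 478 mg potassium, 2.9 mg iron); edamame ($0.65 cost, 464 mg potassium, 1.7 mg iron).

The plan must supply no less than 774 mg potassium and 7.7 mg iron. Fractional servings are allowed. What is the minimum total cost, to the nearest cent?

$2.39

kidney beans only: max(774/478, 7.7/2.9) = 2.655 servings → $2.39.
edamame only: max(774/464, 7.7/1.7) = 4.529 servings → $2.94.
kidney beans + edamame: intersection lies outside the first quadrant.
Cheapest feasible corner: $2.39.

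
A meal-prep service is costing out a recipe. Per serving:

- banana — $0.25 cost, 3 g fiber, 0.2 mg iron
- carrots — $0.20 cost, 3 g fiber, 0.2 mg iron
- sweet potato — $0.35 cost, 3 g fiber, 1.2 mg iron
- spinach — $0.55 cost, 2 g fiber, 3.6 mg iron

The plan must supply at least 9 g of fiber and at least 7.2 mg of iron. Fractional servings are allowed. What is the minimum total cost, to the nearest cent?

$1.39

Compare the cost at each extreme point of the feasible region.
banana only: max(9/3, 7.2/0.2) = 36 servings → $9.00.
carrots only: max(9/3, 7.2/0.2) = 36 servings → $7.20.
sweet potato only: max(9/3, 7.2/1.2) = 6 servings → $2.10.
spinach only: max(9/2, 7.2/3.6) = 4.5 servings → $2.48.
banana + carrots (both tight): parallel constraints — no distinct corner.
banana + sweet potato: intersection lies outside the first quadrant.
banana + spinach with both tight: 1.731 servings and 1.904 servings → $1.48.
carrots + sweet potato: the both-tight solution has a negative serving — not a feasible corner.
carrots + spinach with both tight: 1.731 servings and 1.904 servings → $1.39.
sweet potato + spinach with both tight: 2.143 servings and 1.286 servings → $1.46.
So the least-cost plan costs $1.39.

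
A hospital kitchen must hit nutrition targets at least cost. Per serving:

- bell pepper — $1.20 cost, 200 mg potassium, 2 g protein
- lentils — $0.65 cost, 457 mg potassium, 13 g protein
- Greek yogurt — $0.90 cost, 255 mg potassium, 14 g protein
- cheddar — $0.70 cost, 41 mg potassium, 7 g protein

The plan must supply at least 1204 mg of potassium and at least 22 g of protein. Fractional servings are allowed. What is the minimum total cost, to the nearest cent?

$1.71

An LP optimum is at a vertex; with two nutrient constraints at most two foods are used. Check each candidate.
bell pepper only: max(1204/200, 22/2) = 11 servings → $13.20.
lentils only: max(1204/457, 22/13) = 2.635 servings → $1.71.
Greek yogurt only: max(1204/255, 22/14) = 4.722 servings → $4.25.
cheddar only: max(1204/41, 22/7) = 29.37 servings → $20.56.
bell pepper + lentils with both tight: 3.32 servings and 1.181 servings → $4.75.
bell pepper + Greek yogurt with both tight: 4.911 servings and 0.8699 servings → $6.68.
bell pepper + cheddar with both tight: 5.71 servings and 1.511 servings → $7.91.
lentils + Greek yogurt: the both-tight solution has a negative serving — not a feasible corner.
lentils + cheddar: the both-tight solution has a negative serving — not a feasible corner.
Greek yogurt + cheddar: intersection lies outside the first quadrant.
So the least-cost plan costs $1.71.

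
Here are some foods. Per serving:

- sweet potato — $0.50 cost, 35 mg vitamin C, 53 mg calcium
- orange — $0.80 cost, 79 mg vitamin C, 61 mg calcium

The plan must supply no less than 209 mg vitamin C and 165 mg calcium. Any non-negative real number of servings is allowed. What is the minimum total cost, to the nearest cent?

A basic optimal solution has at most two foods positive. Try each food alone and each pair with both targets met exactly.
sweet potato only: max(209/35, 165/53) = 5.971 servings → $2.99.
orange only: max(209/79, 165/61) = 2.705 servings → $2.16.
sweet potato + orange with both tight: 0.1394 servings and 2.584 servings → $2.14.
So the least-cost plan costs $2.14.

$2.14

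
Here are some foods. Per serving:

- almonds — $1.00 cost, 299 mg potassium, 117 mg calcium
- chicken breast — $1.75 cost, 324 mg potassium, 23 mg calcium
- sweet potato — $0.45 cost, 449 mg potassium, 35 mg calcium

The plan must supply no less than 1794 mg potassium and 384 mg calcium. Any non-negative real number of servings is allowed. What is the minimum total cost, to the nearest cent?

$3.62

For a min-cost LP with two ≥-constraints, a basic feasible solution has at most two positive variables.
almonds only: max(1794/299, 384/117) = 6 servings → $6.00.
chicken breast only: max(1794/324, 384/23) = 16.7 servings → $29.22.
sweet potato only: max(1794/449, 384/35) = 10.97 servings → $4.94.
almonds + chicken breast with both tight: 2.68 servings and 3.064 servings → $8.04.
almonds + sweet potato with both tight: 2.606 servings and 2.26 servings → $3.62.
chicken breast + sweet potato: intersection lies outside the first quadrant.
Cheapest feasible corner: $3.62.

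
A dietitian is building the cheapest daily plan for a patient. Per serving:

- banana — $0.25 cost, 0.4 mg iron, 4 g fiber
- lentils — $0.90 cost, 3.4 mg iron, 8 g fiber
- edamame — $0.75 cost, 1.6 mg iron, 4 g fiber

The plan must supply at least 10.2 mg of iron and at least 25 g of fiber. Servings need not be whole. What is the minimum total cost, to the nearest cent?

This is a tiny linear program; its minimum lies at a vertex of the feasible set. List the vertices and price them.
banana only: max(10.2/0.4, 25/4) = 25.5 servings → $6.38.
lentils only: max(10.2/3.4, 25/8) = 3.125 servings → $2.81.
edamame only: max(10.2/1.6, 25/4) = 6.375 servings → $4.78.
banana + lentils with both tight: 0.3269 servings and 2.962 servings → $2.75.
banana + edamame with both targets exact would need a negative amount; discard.
lentils + edamame with both tight: 1 serving and 4.25 servings → $4.09.
Cheapest feasible corner: $2.75.

$2.75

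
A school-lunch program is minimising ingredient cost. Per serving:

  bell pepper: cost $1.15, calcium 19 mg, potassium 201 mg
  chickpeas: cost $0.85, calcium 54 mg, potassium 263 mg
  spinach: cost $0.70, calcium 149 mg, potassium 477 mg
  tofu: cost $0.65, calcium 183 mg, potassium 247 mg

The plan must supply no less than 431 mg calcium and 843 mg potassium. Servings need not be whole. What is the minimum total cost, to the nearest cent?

$1.69

Two binding constraints pin down two serving amounts, so the optimal mix uses at most two foods. The candidates are each food alone (scaled to the tighter of calcium/potassium) and each pair with both constraints tight.
bell pepper only: max(431/19, 843/201) = 22.68 servings → $26.09.
chickpeas only: max(431/54, 843/263) = 7.981 servings → $6.78.
spinach only: max(431/149, 843/477) = 2.893 servings → $2.02.
tofu only: max(431/183, 843/247) = 3.413 servings → $2.22.
bell pepper + chickpeas: the both-tight solution has a negative serving — not a feasible corner.
bell pepper + spinach with both targets exact would need a negative amount; discard.
bell pepper + tofu with both tight: 1.49 servings and 2.2 servings → $3.14.
chickpeas + spinach: the both-tight solution has a negative serving — not a feasible corner.
chickpeas + tofu with both tight: 1.374 servings and 1.95 servings → $2.44.
spinach + tofu with both tight: 0.947 servings and 1.584 servings → $1.69.
So the least-cost plan costs $1.69.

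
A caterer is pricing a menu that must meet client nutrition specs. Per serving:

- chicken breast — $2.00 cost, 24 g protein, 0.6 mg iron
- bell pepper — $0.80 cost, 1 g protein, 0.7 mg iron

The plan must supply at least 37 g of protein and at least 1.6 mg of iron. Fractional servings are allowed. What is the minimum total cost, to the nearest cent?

Minimising a linear cost over {protein ≥ 37, iron ≥ 1.6, servings ≥ 0} — the optimum is at a vertex, using one or two foods.
chicken breast only: max(37/24, 1.6/0.6) = 2.667 servings → $5.33.
bell pepper only: max(37/1, 1.6/0.7) = 37 servings → $29.60.
chicken breast + bell pepper with both tight: 1.5 servings and 1 serving → $3.80.
Cheapest feasible corner: $3.80.

$3.80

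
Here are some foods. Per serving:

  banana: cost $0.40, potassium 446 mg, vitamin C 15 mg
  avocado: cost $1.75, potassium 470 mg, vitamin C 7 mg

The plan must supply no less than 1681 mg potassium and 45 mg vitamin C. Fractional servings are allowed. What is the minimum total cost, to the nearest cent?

$1.51

With two linear requirements the optimum uses one or two foods; enumerate the corners.
banana only: max(1681/446, 45/15) = 3.769 servings → $1.51.
avocado only: max(1681/470, 45/7) = 6.429 servings → $11.25.
banana + avocado with both tight: 2.389 servings and 1.31 servings → $3.25.
Cheapest feasible corner: $1.51.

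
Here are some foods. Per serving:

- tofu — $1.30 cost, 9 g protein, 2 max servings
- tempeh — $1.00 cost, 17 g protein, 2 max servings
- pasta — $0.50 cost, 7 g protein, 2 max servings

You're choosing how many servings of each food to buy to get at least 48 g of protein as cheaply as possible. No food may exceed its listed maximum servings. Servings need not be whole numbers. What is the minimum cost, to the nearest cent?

Cost per g of protein: tempeh $0.0588, pasta $0.0714, tofu $0.1444.
Take 2 servings of tempeh: +34.0 g protein for $2.00 (total $2.00, still need 14.0 g).
Take 2 servings of pasta: +14.0 g protein for $1.00 (total $3.00, still need 0.0 g).
Greedy by cheapest-per-g is optimal for a single linear constraint, so the minimum cost is $3.00.

$3.00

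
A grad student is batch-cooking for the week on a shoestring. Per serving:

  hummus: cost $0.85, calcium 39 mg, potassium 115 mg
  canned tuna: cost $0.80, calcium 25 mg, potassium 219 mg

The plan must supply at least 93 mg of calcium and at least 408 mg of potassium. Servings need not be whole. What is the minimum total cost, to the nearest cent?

Minimising a linear cost over {calcium ≥ 93, potassium ≥ 408, servings ≥ 0} — the optimum is at a vertex, using one or two foods.
hummus only: max(93/39, 408/115) = 3.548 servings → $3.02.
canned tuna only: max(93/25, 408/219) = 3.72 servings → $2.98.
hummus + canned tuna with both tight: 1.794 servings and 0.9208 servings → $2.26.
Cheapest feasible corner: $2.26.

$2.26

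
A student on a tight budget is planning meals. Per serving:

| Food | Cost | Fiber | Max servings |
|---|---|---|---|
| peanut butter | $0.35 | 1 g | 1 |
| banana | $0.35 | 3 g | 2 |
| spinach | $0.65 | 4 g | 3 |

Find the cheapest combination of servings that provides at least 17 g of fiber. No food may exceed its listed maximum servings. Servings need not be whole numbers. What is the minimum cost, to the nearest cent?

$2.49

Cost per g of fiber: banana $0.1167, spinach $0.1625, peanut butter $0.3500.
Take 2 servings of banana: +6.0 g fiber for $0.70 (total $0.70, still need 11.0 g).
Take 2.75 servings of spinach: +11.0 g fiber for $1.79 (total $2.49, still need 0.0 g).
Greedy by cheapest-per-g is optimal for a single linear constraint, so the minimum cost is $2.49.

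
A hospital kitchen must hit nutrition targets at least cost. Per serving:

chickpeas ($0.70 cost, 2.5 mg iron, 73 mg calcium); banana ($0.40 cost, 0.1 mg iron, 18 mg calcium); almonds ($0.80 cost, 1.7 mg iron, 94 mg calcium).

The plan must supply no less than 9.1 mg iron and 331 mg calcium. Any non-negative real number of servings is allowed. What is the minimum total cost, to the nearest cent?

$3.02

Two binding constraints pin down two serving amounts, so the optimal mix uses at most two foods. The candidates are each food alone (scaled to the tighter of iron/calcium) and each pair with both constraints tight.
chickpeas only: max(9.1/2.5, 331/73) = 4.534 servings → $3.17.
banana only: max(9.1/0.1, 331/18) = 91 servings → $36.40.
almonds only: max(9.1/1.7, 331/94) = 5.353 servings → $4.28.
chickpeas + banana with both tight: 3.467 servings and 4.329 servings → $4.16.
chickpeas + almonds with both tight: 2.639 servings and 1.472 servings → $3.02.
banana + almonds: intersection lies outside the first quadrant.
Cheapest feasible corner: $3.02.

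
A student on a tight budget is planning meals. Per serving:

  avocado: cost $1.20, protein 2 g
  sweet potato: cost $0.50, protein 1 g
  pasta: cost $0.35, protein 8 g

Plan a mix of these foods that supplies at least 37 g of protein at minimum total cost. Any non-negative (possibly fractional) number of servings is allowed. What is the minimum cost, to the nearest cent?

$1.62

Cost per g of protein: pasta $0.0437, sweet potato $0.5000, avocado $0.6000.
With no serving limits, use only pasta: 37 g / 8 g = 4.625 servings × $0.35 = $1.62.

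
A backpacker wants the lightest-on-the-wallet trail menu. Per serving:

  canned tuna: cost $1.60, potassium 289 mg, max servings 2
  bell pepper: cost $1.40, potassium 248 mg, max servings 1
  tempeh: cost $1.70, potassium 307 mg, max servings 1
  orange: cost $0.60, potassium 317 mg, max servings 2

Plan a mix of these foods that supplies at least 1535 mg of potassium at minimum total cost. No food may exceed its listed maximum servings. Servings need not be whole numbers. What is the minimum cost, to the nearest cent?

Cost per mg of potassium: orange $0.0019, canned tuna $0.0055, tempeh $0.0055, bell pepper $0.0056.
Take 2 servings of orange: +634.0 mg potassium for $1.20 (total $1.20, still need 901.0 mg).
Take 2 servings of canned tuna: +578.0 mg potassium for $3.20 (total $4.40, still need 323.0 mg).
Take 1 serving of tempeh: +307.0 mg potassium for $1.70 (total $6.10, still need 16.0 mg).
Take 0.06452 servings of bell pepper: +16.0 mg potassium for $0.09 (total $6.19, still need 0.0 mg).
Filling from the cheapest source first is optimal under one linear minimum: $6.19.

$6.19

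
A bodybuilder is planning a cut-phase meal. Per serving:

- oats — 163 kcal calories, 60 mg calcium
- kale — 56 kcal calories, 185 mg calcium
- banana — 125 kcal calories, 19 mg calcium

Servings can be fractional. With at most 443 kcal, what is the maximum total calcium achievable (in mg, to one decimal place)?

Calcium per kcal: kale 3.304, oats 0.3681, banana 0.152.
With no serving limits, spend the whole calories allowance on kale: 443 kcal / 56 kcal × 185 mg = 1463.5 mg.

1463.5 mg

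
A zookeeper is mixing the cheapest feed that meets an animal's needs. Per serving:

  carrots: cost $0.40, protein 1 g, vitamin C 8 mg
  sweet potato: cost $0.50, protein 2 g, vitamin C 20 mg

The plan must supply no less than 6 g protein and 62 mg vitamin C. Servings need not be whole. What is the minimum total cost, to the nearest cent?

$1.55

An LP optimum is at a vertex; with two nutrient constraints at most two foods are used. Check each candidate.
carrots only: max(6/1, 62/8) = 7.75 servings → $3.10.
sweet potato only: max(6/2, 62/20) = 3.1 servings → $1.55.
carrots + sweet potato: intersection lies outside the first quadrant.
The minimum over all feasible corners is $1.55.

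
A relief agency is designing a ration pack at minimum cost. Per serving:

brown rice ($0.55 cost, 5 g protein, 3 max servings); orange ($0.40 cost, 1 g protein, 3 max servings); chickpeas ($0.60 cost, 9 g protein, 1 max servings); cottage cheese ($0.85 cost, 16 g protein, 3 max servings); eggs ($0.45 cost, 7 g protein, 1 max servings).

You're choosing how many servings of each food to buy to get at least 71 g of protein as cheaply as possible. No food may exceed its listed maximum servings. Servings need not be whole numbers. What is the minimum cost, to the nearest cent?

$4.37

Cost per g of protein: cottage cheese $0.0531, eggs $0.0643, chickpeas $0.0667, brown rice $0.1100, orange $0.4000.
Take 3 servings of cottage cheese: +48.0 g protein for $2.55 (total $2.55, still need 23.0 g).
Take 1 serving of eggs: +7.0 g protein for $0.45 (total $3.00, still need 16.0 g).
Take 1 serving of chickpeas: +9.0 g protein for $0.60 (total $3.60, still need 7.0 g).
Take 1.4 servings of brown rice: +7.0 g protein for $0.77 (total $4.37, still need 0.0 g).
Filling from the cheapest source first is optimal under one linear minimum: $4.37.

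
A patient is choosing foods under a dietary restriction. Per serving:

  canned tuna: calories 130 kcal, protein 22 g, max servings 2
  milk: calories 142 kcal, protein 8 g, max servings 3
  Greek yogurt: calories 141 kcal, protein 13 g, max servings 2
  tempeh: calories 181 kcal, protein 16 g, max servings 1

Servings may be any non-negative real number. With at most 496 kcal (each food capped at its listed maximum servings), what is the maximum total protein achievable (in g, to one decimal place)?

Protein per kcal: canned tuna 0.1692, Greek yogurt 0.0922, tempeh 0.0884, milk 0.05634.
Take 2 servings of canned tuna: uses 260 kcal, +44.0 g protein (running total 44.0 g).
Take 1.674 servings of Greek yogurt: uses 236 kcal, +21.8 g protein (running total 65.8 g).
Greedy by best ratio exhausts the calories allowance optimally: 65.8 g.

65.8 g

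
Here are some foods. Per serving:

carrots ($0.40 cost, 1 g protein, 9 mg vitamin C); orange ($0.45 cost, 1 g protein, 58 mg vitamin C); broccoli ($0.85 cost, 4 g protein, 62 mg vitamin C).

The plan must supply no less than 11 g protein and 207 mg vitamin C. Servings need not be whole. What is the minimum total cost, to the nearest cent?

Compare the cost at each extreme point of the feasible region.
carrots only: max(11/1, 207/9) = 23 servings → $9.20.
orange only: max(11/1, 207/58) = 11 servings → $4.95.
broccoli only: max(11/4, 207/62) = 3.339 servings → $2.84.
carrots + orange with both tight: 8.796 servings and 2.204 servings → $4.51.
carrots + broccoli with both targets exact would need a negative amount; discard.
orange + broccoli with both tight: 0.8588 servings and 2.535 servings → $2.54.
Cheapest feasible corner: $2.54.

$2.54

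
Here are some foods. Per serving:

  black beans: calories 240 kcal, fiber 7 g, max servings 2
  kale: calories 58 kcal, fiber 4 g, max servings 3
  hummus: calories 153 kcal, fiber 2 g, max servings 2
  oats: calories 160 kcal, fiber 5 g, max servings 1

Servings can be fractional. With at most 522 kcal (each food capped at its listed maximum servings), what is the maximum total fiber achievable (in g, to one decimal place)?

Fiber per kcal: kale 0.06897, oats 0.03125, black beans 0.02917, hummus 0.01307.
Take 3 servings of kale: uses 174 kcal, +12.0 g fiber (running total 12.0 g).
Take 1 serving of oats: uses 160 kcal, +5.0 g fiber (running total 17.0 g).
Take 0.7833 servings of black beans: uses 188 kcal, +5.5 g fiber (running total 22.5 g).
Filling greedily by fiber-per-kcal is optimal for one linear limit, giving 22.5 g.

22.5 g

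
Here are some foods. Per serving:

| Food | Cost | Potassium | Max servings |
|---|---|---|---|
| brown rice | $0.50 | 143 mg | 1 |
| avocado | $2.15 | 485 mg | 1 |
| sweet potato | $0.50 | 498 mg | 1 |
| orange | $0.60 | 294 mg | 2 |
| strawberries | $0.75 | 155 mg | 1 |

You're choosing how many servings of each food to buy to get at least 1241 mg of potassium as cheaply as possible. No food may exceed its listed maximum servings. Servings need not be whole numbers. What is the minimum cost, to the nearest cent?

Cost per mg of potassium: sweet potato $0.0010, orange $0.0020, brown rice $0.0035, avocado $0.0044, strawberries $0.0048.
Take 1 serving of sweet potato: +498.0 mg potassium for $0.50 (total $0.50, still need 743.0 mg).
Take 2 servings of orange: +588.0 mg potassium for $1.20 (total $1.70, still need 155.0 mg).
Take 1 serving of brown rice: +143.0 mg potassium for $0.50 (total $2.20, still need 12.0 mg).
Take 0.02474 servings of avocado: +12.0 mg potassium for $0.05 (total $2.25, still need 0.0 mg).
Greedy by cheapest-per-mg is optimal for a single linear constraint, so the minimum cost is $2.25.

$2.25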